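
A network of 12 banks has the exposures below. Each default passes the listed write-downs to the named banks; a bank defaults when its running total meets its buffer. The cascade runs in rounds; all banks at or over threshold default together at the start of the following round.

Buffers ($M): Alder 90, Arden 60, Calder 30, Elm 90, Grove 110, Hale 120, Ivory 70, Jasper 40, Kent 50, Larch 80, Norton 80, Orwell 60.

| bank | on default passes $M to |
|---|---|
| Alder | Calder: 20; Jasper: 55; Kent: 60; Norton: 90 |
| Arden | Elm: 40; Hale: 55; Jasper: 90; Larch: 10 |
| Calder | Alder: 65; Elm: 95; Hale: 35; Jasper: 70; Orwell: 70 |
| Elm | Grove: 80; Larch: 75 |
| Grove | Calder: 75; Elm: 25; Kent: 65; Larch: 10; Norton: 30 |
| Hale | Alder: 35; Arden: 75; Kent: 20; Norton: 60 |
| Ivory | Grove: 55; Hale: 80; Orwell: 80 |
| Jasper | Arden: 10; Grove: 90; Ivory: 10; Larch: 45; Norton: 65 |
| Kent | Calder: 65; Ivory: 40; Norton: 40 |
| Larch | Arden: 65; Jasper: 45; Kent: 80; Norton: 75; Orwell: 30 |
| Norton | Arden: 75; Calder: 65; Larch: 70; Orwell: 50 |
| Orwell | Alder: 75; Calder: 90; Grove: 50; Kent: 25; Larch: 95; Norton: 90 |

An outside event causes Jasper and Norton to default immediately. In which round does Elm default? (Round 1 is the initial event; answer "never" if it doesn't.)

Round 1 — Jasper, Norton default (initial).
  Arden: +10+75 → 85 ≥ 60
  Calder: +65 → 65 ≥ 30
  Grove: +90 → 90 < 110
  Ivory: +10 → 10 < 70
  Larch: +45+70 → 115 ≥ 80
  Orwell: +50 → 50 < 60
Round 2 — Arden, Calder, Larch default.
  Alder: +65 → 65 < 90
  Elm: +40+95 → 135 ≥ 90
  Hale: +55+35 → 90 < 120
  Kent: +80 → 80 ≥ 50
  Orwell: +70+30 → 150 ≥ 60
Round 3 — Elm, Kent, Orwell default.
  Alder: +75 → 140 ≥ 90
  Grove: +80+50 → 220 ≥ 110
  Ivory: +40 → 50 < 70
Round 4 — Alder, Grove default.
No further defaults.

3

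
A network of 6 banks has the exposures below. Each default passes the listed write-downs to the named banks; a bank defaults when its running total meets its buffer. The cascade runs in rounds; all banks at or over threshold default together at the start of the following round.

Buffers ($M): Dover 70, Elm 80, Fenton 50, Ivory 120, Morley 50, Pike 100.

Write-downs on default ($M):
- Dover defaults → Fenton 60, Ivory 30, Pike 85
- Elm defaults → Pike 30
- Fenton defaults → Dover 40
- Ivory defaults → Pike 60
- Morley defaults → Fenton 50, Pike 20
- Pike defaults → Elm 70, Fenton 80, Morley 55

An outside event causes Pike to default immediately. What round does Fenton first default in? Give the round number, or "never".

Round 1 — Pike defaults (initial).
  Elm: +70 → 70 < 80
  Fenton: +80 → 80 ≥ 50
  Morley: +55 → 55 ≥ 50
Round 2 — Fenton, Morley default.
  Dover: +40 → 40 < 70
No further defaults.

2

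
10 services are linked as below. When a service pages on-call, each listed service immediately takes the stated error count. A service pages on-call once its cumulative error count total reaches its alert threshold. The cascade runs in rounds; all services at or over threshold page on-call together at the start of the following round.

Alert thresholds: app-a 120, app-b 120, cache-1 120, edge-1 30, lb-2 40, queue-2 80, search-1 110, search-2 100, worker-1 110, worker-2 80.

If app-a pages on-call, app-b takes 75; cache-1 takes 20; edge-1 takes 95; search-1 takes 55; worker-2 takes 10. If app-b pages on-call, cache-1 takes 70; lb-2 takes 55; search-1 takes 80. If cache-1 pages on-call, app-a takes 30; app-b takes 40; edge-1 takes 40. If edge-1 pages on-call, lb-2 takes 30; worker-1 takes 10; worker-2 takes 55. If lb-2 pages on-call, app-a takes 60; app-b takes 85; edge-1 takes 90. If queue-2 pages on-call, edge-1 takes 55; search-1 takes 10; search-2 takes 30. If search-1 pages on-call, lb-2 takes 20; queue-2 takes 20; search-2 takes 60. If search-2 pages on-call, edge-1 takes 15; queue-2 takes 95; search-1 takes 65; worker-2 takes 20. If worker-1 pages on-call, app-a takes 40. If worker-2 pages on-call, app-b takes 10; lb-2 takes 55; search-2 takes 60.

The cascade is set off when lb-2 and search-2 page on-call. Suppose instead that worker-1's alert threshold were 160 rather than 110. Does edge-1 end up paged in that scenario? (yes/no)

With worker-1's alert threshold at 160:
Round 1 — lb-2, search-2 page on-call (initial).
  app-a: +60 → 60 < 120
  app-b: +85 → 85 < 120
  edge-1: +90+15 → 105 ≥ 30
  queue-2: +95 → 95 ≥ 80
  search-1: +65 → 65 < 110
  worker-2: +20 → 20 < 80
Round 2 — edge-1, queue-2 page on-call.
  search-1: +10 → 75 < 110
  worker-1: +10 → 10 < 160
  worker-2: +55 → 75 < 80
No further pages.

yes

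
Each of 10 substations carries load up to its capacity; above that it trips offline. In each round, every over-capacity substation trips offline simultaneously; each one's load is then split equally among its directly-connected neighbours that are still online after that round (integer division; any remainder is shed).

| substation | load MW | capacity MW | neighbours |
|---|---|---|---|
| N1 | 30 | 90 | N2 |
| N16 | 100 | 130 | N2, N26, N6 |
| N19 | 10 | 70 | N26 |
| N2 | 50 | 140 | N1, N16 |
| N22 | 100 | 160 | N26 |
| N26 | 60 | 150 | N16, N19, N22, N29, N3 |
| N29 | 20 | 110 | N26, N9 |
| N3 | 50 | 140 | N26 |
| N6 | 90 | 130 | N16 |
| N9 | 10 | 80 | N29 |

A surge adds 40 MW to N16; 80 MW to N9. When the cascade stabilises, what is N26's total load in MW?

Round 1 — N16 at 140 > 130; N9 at 90 > 80. N16, N9 trip offline.
  N16 sheds 140 MW to N2, N26, N6: 46 each (2 lost).
    N2: 50+46 = 96 ≤ 140
    N26: 60+46 = 106 ≤ 150
    N6: 90+46 = 136 > 130
  N9 sheds 90 MW to N29: 90 each.
    N29: 20+90 = 110 ≤ 110
Round 2 — N6 trips offline.
  N6 sheds 136 MW: no online neighbours, lost.
No further trips.

106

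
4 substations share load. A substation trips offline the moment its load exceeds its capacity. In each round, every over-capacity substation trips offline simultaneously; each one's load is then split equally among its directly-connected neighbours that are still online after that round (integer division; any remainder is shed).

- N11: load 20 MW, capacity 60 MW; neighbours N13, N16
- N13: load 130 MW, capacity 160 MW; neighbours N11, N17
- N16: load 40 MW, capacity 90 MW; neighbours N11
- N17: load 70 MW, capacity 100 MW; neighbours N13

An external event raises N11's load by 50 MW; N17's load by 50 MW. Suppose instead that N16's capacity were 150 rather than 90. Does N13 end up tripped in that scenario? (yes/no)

yes

With N16's capacity at 150:
Round 1 — N11 at 70 > 60; N17 at 120 > 100. N11, N17 trip offline.
  N11 sheds 70 MW to N13, N16: 35 each.
    N13: 130+35 = 165 > 160
    N16: 40+35 = 75 ≤ 150
  N17 sheds 120 MW to N13: 120 each.
    N13: 165+120 = 285 > 160
Round 2 — N13 trips offline.
  N13 sheds 285 MW: no online neighbours, lost.
No further trips.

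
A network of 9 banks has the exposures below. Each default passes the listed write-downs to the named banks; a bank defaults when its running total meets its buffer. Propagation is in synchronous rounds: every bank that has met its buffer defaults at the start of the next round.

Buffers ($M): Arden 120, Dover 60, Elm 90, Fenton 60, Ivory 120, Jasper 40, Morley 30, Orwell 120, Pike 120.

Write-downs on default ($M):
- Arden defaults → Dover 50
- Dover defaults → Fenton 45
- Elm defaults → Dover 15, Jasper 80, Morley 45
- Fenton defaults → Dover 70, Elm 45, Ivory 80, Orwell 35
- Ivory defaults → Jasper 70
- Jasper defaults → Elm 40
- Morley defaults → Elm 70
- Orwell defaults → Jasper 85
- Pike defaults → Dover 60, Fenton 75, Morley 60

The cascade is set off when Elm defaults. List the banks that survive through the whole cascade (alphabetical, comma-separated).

Arden, Dover, Fenton, Ivory, Orwell, Pike

Round 1 — Elm defaults (initial).
  Dover: +15 → 15 < 60
  Jasper: +80 → 80 ≥ 40
  Morley: +45 → 45 ≥ 30
Round 2 — Jasper, Morley default.
No further defaults.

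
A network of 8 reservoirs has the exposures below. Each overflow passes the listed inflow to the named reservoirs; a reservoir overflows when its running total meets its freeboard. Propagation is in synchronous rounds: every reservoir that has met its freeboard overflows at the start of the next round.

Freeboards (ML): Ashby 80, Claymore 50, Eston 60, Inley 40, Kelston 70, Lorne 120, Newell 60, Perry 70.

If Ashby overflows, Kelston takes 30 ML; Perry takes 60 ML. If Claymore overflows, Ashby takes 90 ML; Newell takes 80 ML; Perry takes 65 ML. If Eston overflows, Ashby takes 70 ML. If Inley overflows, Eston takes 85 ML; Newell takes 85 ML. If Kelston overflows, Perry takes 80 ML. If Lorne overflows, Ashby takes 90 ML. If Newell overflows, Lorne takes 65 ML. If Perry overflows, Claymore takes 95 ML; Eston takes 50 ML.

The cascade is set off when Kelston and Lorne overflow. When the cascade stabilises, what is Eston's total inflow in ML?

Round 1 — Kelston, Lorne overflow (initial).
  Ashby: +90 → 90 ≥ 80
  Perry: +80 → 80 ≥ 70
Round 2 — Ashby, Perry overflow.
  Claymore: +95 → 95 ≥ 50
  Eston: +50 → 50 < 60
Round 3 — Claymore overflows.
  Newell: +80 → 80 ≥ 60
Round 4 — Newell overflows.
No further overflows.

50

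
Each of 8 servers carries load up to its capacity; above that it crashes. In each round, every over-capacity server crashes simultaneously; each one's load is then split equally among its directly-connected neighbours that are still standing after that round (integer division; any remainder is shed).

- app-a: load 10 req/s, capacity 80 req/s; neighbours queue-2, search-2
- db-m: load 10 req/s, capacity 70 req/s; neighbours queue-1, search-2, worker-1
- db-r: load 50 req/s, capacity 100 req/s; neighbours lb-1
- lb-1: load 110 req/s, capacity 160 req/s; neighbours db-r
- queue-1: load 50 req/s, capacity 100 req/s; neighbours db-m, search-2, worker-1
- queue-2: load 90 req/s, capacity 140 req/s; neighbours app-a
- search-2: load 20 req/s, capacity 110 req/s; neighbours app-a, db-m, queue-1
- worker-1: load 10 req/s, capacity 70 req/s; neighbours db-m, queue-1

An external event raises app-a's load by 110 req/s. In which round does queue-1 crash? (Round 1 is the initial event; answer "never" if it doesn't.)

never

Round 1 — app-a at 120 > 80. app-a crashes.
  app-a sheds 120 req/s to queue-2, search-2: 60 each.
    queue-2: 90+60 = 150 > 140
    search-2: 20+60 = 80 ≤ 110
Round 2 — queue-2 crashes.
  queue-2 sheds 150 req/s: no online neighbours, lost.
No further crashes.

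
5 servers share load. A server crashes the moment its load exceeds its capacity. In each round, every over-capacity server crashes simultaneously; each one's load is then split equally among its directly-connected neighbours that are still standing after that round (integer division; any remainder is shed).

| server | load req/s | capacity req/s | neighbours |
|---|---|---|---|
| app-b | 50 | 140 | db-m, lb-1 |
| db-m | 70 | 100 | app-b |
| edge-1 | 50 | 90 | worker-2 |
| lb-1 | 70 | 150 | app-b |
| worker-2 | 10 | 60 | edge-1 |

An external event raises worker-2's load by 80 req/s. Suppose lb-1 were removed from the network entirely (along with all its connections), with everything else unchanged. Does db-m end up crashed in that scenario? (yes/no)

no

With lb-1 removed:
Round 1 — worker-2 at 90 > 60. worker-2 crashes.
  worker-2 sheds 90 req/s to edge-1: 90 each.
    edge-1: 50+90 = 140 > 90
Round 2 — edge-1 crashes.
  edge-1 sheds 140 req/s: no online neighbours, lost.
No further crashes.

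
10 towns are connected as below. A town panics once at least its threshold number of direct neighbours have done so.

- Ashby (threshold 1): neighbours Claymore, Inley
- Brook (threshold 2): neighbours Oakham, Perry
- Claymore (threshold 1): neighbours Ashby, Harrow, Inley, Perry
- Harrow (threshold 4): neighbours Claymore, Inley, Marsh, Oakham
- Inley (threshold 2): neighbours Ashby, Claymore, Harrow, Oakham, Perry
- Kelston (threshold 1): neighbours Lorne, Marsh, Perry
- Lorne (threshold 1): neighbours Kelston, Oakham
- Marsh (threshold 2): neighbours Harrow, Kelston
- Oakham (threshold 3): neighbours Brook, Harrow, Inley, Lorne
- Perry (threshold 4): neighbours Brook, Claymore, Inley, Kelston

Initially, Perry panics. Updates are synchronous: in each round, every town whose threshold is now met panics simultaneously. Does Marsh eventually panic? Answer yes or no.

no

Round 1 — Perry panics (initial).
Round 2 — checking thresholds:
  Brook: 1 of 2 neighbours < 2, not yet.
  Claymore: 1 of 4 neighbours ≥ 1, panics.
  Inley: 1 of 5 neighbours < 2, not yet.
  Kelston: 1 of 3 neighbours ≥ 1, panics.
Round 3 — checking thresholds:
  Ashby: 1 of 2 neighbours ≥ 1, panics.
  Brook: 1 of 2 neighbours < 2, not yet.
  Harrow: 1 of 4 neighbours < 4, not yet.
  Inley: 2 of 5 neighbours ≥ 2, panics.
  Lorne: 1 of 2 neighbours ≥ 1, panics.
  Marsh: 1 of 2 neighbours < 2, not yet.
Round 4 — no new panics; cascade stops.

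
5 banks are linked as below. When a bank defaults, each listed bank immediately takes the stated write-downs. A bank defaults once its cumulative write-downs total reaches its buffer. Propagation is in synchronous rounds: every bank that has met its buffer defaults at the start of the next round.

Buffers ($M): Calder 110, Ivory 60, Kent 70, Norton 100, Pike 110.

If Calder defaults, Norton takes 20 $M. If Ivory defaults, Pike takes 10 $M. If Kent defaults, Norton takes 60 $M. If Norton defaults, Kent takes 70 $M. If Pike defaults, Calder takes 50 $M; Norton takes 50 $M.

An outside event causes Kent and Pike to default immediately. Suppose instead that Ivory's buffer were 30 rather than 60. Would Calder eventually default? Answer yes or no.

With Ivory's buffer at 30:
Round 1 — Kent, Pike default (initial).
  Calder: +50 → 50 < 110
  Norton: +60+50 → 110 ≥ 100
Round 2 — Norton defaults.
No further defaults.

no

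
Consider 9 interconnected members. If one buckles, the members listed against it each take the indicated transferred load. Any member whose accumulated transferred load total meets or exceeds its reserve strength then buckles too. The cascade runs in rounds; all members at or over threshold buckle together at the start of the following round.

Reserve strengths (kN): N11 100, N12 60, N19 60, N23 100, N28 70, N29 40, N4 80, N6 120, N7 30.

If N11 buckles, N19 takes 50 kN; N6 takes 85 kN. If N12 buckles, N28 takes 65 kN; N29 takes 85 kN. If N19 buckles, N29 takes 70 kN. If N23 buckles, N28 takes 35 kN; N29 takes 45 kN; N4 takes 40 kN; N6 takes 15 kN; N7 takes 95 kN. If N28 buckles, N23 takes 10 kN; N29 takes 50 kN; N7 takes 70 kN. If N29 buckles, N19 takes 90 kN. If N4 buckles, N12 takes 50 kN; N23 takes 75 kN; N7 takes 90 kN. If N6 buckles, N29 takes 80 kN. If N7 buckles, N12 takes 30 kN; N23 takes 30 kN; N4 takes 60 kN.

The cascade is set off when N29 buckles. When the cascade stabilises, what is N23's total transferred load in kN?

Round 1 — N29 buckles (initial).
  N19: +90 → 90 ≥ 60
Round 2 — N19 buckles.
No further bucklings.

0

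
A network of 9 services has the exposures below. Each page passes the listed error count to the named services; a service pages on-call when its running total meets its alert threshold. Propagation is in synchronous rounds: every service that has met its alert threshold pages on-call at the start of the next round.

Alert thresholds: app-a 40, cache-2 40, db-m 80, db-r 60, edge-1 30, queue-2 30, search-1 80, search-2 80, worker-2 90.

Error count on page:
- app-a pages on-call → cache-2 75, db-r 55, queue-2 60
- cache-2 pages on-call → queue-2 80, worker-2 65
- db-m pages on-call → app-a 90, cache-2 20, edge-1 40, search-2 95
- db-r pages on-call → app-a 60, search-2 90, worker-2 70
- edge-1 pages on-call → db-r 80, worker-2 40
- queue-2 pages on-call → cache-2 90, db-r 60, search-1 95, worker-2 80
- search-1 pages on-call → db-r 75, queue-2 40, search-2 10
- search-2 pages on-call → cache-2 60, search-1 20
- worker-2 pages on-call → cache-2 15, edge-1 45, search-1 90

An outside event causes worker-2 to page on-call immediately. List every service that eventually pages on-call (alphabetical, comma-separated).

app-a, cache-2, db-r, edge-1, queue-2, search-1, search-2, worker-2

Round 1 — worker-2 pages on-call (initial).
  cache-2: +15 → 15 < 40
  edge-1: +45 → 45 ≥ 30
  search-1: +90 → 90 ≥ 80
Round 2 — edge-1, search-1 page on-call.
  db-r: +80+75 → 155 ≥ 60
  queue-2: +40 → 40 ≥ 30
  search-2: +10 → 10 < 80
Round 3 — db-r, queue-2 page on-call.
  app-a: +60 → 60 ≥ 40
  cache-2: +90 → 105 ≥ 40
  search-2: +90 → 100 ≥ 80
Round 4 — app-a, cache-2, search-2 page on-call.
No further pages.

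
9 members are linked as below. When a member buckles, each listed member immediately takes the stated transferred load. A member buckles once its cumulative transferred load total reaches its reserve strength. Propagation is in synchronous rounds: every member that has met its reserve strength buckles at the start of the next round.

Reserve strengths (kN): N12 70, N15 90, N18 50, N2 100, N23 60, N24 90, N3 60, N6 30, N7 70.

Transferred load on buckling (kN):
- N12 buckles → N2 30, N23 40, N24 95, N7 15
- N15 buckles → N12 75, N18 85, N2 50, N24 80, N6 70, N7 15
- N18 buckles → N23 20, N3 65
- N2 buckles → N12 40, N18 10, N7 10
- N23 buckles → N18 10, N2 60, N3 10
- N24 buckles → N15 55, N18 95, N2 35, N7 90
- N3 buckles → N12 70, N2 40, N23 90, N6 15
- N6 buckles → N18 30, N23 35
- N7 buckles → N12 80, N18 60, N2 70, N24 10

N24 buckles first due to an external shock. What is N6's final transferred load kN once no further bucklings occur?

Round 1 — N24 buckles (initial).
  N15: +55 → 55 < 90
  N18: +95 → 95 ≥ 50
  N2: +35 → 35 < 100
  N7: +90 → 90 ≥ 70
Round 2 — N18, N7 buckle.
  N12: +80 → 80 ≥ 70
  N2: +70 → 105 ≥ 100
  N23: +20 → 20 < 60
  N3: +65 → 65 ≥ 60
Round 3 — N12, N2, N3 buckle.
  N23: +40+90 → 150 ≥ 60
  N6: +15 → 15 < 30
Round 4 — N23 buckles.
No further bucklings.

15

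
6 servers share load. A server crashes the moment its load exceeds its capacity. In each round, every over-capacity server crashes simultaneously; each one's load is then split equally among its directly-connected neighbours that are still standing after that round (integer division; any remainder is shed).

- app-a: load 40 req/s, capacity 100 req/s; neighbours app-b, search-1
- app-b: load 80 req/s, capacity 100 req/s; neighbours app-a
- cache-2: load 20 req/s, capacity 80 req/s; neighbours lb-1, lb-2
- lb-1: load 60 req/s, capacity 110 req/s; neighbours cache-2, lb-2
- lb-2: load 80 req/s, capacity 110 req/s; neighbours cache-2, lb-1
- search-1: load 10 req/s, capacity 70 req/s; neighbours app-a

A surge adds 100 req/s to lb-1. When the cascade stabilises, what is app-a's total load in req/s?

40

Round 1 — lb-1 at 160 > 110. lb-1 crashes.
  lb-1 sheds 160 req/s to cache-2, lb-2: 80 each.
    cache-2: 20+80 = 100 > 80
    lb-2: 80+80 = 160 > 110
Round 2 — cache-2, lb-2 crash.
  cache-2 sheds 100 req/s: no online neighbours, lost.
  lb-2 sheds 160 req/s: no online neighbours, lost.
No further crashes.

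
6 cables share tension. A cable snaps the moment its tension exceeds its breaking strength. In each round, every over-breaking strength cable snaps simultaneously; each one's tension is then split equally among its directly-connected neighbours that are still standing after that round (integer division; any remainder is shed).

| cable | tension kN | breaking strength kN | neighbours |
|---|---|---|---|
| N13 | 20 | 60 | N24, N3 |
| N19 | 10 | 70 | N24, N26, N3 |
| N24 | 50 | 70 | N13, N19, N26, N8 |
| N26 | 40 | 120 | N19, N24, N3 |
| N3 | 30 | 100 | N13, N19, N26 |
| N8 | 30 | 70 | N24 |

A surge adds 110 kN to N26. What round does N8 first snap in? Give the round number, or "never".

never

Round 1 — N26 at 150 > 120. N26 snaps.
  N26 sheds 150 kN to N19, N24, N3: 50 each.
    N19: 10+50 = 60 ≤ 70
    N24: 50+50 = 100 > 70
    N3: 30+50 = 80 ≤ 100
Round 2 — N24 snaps.
  N24 sheds 100 kN to N13, N19, N8: 33 each (1 lost).
    N13: 20+33 = 53 ≤ 60
    N19: 60+33 = 93 > 70
    N8: 30+33 = 63 ≤ 70
Round 3 — N19 snaps.
  N19 sheds 93 kN to N3: 93 each.
    N3: 80+93 = 173 > 100
Round 4 — N3 snaps.
  N3 sheds 173 kN to N13: 173 each.
    N13: 53+173 = 226 > 60
Round 5 — N13 snaps.
  N13 sheds 226 kN: no online neighbours, lost.
No further breaks.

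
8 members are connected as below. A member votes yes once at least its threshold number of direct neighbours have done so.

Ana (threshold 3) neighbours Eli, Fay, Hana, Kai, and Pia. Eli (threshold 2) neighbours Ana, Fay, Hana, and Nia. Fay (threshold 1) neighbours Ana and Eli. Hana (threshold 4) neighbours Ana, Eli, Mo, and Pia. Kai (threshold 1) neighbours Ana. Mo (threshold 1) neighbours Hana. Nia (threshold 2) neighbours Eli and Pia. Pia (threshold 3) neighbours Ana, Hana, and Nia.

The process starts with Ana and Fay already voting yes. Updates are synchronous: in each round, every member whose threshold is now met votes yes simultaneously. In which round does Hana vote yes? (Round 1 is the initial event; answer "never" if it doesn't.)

never

Round 1 — Ana, Fay vote yes (initial).
Round 2 — checking thresholds:
  Eli: 2 of 4 neighbours ≥ 2, votes yes.
  Hana: 1 of 4 neighbours < 4, not yet.
  Kai: 1 of 1 neighbours ≥ 1, votes yes.
  Pia: 1 of 3 neighbours < 3, not yet.
Round 3 — no new yes votes; cascade stops.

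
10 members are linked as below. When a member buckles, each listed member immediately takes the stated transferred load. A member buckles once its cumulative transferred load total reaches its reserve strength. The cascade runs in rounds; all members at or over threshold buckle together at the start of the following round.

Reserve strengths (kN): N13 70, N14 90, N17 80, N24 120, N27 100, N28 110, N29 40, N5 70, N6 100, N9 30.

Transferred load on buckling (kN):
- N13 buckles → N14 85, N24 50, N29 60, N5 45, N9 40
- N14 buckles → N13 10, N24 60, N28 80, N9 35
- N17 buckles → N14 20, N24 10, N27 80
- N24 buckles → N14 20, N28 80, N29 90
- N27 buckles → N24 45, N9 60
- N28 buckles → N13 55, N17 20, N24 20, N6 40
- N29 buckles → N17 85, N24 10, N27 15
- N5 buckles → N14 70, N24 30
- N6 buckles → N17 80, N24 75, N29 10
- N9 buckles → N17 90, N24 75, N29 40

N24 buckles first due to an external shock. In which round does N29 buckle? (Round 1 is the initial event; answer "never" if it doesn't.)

Round 1 — N24 buckles (initial).
  N14: +20 → 20 < 90
  N28: +80 → 80 < 110
  N29: +90 → 90 ≥ 40
Round 2 — N29 buckles.
  N17: +85 → 85 ≥ 80
  N27: +15 → 15 < 100
Round 3 — N17 buckles.
  N14: +20 → 40 < 90
  N27: +80 → 95 < 100
No further bucklings.

2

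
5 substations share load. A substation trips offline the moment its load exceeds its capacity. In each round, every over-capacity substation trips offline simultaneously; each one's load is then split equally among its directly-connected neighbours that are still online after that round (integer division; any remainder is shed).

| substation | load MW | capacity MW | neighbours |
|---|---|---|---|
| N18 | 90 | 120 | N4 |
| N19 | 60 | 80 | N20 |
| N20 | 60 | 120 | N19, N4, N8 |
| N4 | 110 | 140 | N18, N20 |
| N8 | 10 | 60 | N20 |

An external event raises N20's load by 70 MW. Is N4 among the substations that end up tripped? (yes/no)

yes

Round 1 — N20 at 130 > 120. N20 trips offline.
  N20 sheds 130 MW to N19, N4, N8: 43 each (1 lost).
    N19: 60+43 = 103 > 80
    N4: 110+43 = 153 > 140
    N8: 10+43 = 53 ≤ 60
Round 2 — N19, N4 trip offline.
  N19 sheds 103 MW: no online neighbours, lost.
  N4 sheds 153 MW to N18: 153 each.
    N18: 90+153 = 243 > 120
Round 3 — N18 trips offline.
  N18 sheds 243 MW: no online neighbours, lost.
No further trips.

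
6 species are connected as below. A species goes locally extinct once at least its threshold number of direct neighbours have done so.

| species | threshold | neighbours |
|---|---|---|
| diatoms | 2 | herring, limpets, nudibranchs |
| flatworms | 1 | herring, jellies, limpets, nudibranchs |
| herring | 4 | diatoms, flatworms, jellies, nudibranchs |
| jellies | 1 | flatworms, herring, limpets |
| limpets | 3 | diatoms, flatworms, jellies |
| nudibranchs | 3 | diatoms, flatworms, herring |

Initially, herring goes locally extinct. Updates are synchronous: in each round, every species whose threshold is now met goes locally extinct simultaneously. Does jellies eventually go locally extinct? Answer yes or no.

Round 1 — herring goes locally extinct (initial).
Round 2 — checking thresholds:
  diatoms: 1 of 3 neighbours < 2, holds.
  flatworms: 1 of 4 neighbours ≥ 1, goes locally extinct.
  jellies: 1 of 3 neighbours ≥ 1, goes locally extinct.
  nudibranchs: 1 of 3 neighbours < 3, holds.
Round 3 — no new extinctions; cascade stops.

yes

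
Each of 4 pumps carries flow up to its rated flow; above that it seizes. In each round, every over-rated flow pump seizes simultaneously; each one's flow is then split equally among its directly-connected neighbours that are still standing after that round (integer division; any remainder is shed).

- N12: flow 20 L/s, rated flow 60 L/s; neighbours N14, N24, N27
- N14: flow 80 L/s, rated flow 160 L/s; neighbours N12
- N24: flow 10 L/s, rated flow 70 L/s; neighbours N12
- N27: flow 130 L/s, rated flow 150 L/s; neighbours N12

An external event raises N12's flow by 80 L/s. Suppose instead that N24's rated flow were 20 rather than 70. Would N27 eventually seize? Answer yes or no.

With N24's rated flow at 20:
Round 1 — N12 at 100 > 60. N12 seizes.
  N12 sheds 100 L/s to N14, N24, N27: 33 each (1 lost).
    N14: 80+33 = 113 ≤ 160
    N24: 10+33 = 43 > 20
    N27: 130+33 = 163 > 150
Round 2 — N24, N27 seize.
  N24 sheds 43 L/s: no online neighbours, lost.
  N27 sheds 163 L/s: no online neighbours, lost.
No further seizures.

yes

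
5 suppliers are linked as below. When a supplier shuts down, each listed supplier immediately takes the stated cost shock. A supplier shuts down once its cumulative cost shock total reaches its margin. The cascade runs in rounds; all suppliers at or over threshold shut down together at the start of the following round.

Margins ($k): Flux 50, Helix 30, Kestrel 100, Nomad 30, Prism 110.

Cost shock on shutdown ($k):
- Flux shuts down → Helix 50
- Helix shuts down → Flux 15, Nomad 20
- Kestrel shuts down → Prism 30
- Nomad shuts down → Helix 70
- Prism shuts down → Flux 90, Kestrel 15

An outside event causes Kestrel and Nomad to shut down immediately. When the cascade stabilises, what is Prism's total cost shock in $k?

30

Round 1 — Kestrel, Nomad shut down (initial).
  Helix: +70 → 70 ≥ 30
  Prism: +30 → 30 < 110
Round 2 — Helix shuts down.
  Flux: +15 → 15 < 50
No further shutdowns.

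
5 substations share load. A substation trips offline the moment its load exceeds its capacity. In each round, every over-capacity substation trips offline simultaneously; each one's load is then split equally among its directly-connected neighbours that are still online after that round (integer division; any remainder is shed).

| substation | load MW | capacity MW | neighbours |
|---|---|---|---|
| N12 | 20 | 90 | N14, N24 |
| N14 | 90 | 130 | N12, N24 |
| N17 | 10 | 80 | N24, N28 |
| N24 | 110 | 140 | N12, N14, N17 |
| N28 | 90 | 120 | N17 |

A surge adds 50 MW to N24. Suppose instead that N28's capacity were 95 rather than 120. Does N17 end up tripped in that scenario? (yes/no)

no

With N28's capacity at 95:
Round 1 — N24 at 160 > 140. N24 trips offline.
  N24 sheds 160 MW to N12, N14, N17: 53 each (1 lost).
    N12: 20+53 = 73 ≤ 90
    N14: 90+53 = 143 > 130
    N17: 10+53 = 63 ≤ 80
Round 2 — N14 trips offline.
  N14 sheds 143 MW to N12: 143 each.
    N12: 73+143 = 216 > 90
Round 3 — N12 trips offline.
  N12 sheds 216 MW: no online neighbours, lost.
No further trips.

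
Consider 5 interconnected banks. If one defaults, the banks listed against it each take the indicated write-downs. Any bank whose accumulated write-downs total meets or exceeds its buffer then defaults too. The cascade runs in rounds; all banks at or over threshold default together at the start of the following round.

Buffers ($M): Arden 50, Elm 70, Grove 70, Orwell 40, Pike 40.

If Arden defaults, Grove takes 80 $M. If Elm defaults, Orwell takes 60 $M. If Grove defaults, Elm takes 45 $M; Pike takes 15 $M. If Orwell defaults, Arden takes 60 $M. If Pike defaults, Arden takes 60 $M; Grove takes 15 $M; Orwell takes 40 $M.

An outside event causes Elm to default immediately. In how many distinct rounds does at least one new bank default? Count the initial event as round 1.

4

Round 1 — Elm defaults (initial).
  Orwell: +60 → 60 ≥ 40
Round 2 — Orwell defaults.
  Arden: +60 → 60 ≥ 50
Round 3 — Arden defaults.
  Grove: +80 → 80 ≥ 70
Round 4 — Grove defaults.
  Pike: +15 → 15 < 40
No further defaults.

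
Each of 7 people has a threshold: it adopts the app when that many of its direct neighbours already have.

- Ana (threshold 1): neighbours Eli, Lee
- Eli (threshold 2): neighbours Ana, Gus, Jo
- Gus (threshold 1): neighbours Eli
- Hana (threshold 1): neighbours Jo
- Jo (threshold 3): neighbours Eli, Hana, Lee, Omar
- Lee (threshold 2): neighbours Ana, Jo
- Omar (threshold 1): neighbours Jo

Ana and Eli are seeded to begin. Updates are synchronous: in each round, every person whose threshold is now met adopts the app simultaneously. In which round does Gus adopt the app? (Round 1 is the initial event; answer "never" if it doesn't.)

2

Round 1 — Ana, Eli adopt the app (initial).
Round 2 — checking thresholds:
  Gus: 1 of 1 neighbours ≥ 1, adopts the app.
  Jo: 1 of 4 neighbours < 3, below threshold.
  Lee: 1 of 2 neighbours < 2, below threshold.
Round 3 — no new adoptions; cascade stops.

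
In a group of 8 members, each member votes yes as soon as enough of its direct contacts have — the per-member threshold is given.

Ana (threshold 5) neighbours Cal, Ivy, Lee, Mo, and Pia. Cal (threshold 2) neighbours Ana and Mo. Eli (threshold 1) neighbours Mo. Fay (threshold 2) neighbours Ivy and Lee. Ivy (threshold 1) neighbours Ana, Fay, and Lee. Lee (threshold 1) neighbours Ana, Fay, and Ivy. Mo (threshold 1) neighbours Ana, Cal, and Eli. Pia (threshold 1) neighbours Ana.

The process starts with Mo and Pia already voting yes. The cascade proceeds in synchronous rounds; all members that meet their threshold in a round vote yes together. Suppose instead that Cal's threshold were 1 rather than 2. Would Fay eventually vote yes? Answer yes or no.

no

With Cal's threshold at 1:
Round 1 — Mo, Pia vote yes (initial).
Round 2 — checking thresholds:
  Ana: 2 of 5 neighbours < 5, below threshold.
  Cal: 1 of 2 neighbours ≥ 1, votes yes.
  Eli: 1 of 1 neighbours ≥ 1, votes yes.
Round 3 — no new yes votes; cascade stops.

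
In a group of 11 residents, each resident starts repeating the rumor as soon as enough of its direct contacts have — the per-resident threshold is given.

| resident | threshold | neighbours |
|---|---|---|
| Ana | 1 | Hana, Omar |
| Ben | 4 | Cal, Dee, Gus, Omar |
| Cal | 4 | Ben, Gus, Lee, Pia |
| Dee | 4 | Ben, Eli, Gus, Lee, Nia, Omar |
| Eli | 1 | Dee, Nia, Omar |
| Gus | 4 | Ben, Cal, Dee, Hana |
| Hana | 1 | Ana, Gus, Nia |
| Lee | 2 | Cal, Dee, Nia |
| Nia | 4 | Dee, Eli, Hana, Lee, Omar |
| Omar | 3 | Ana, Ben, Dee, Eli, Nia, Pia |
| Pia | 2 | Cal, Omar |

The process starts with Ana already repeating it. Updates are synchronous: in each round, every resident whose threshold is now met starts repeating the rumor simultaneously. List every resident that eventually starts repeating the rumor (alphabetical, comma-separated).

Ana, Hana

Round 1 — Ana starts repeating the rumor (initial).
Round 2 — checking thresholds:
  Hana: 1 of 3 neighbours ≥ 1, starts repeating the rumor.
  Omar: 1 of 6 neighbours < 3, below threshold.
Round 3 — no new spreads; cascade stops.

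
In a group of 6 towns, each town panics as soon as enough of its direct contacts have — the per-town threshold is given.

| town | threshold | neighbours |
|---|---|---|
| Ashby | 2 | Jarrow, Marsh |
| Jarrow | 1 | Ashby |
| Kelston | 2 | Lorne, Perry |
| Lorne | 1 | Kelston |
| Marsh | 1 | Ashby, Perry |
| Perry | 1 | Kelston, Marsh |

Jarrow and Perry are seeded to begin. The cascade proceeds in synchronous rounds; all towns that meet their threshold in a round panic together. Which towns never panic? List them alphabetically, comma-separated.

Round 1 — Jarrow, Perry panic (initial).
Round 2 — checking thresholds:
  Ashby: 1 of 2 neighbours < 2, not yet.
  Kelston: 1 of 2 neighbours < 2, not yet.
  Marsh: 1 of 2 neighbours ≥ 1, panics.
Round 3 — checking thresholds:
  Ashby: 2 of 2 neighbours ≥ 2, panics.
  Kelston: 1 of 2 neighbours < 2, not yet.
Round 4 — no new panics; cascade stops.

Kelston, Lorne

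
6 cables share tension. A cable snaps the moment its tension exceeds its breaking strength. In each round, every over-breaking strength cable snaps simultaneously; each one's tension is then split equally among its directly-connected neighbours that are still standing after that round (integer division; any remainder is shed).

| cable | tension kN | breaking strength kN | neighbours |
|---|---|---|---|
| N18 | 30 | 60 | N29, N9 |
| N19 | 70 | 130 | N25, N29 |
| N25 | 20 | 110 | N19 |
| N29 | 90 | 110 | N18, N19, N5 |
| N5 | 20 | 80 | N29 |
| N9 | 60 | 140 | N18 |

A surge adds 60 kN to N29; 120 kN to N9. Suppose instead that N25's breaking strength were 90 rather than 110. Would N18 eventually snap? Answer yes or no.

With N25's breaking strength at 90:
Round 1 — N29 at 150 > 110; N9 at 180 > 140. N29, N9 snap.
  N29 sheds 150 kN to N18, N19, N5: 50 each.
    N18: 30+50 = 80 > 60
    N19: 70+50 = 120 ≤ 130
    N5: 20+50 = 70 ≤ 80
  N9 sheds 180 kN to N18: 180 each.
    N18: 80+180 = 260 > 60
Round 2 — N18 snaps.
  N18 sheds 260 kN: no online neighbours, lost.
No further breaks.

yes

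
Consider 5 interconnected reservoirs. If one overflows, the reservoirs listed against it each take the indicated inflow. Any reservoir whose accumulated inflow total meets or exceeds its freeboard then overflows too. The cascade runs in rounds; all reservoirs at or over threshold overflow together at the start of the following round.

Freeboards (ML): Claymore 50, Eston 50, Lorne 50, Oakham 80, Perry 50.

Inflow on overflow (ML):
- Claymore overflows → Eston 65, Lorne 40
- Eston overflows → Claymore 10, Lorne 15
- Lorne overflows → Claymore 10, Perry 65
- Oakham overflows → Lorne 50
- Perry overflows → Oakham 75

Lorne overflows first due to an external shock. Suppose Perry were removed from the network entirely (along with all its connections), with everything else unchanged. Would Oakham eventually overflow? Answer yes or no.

With Perry removed:
Round 1 — Lorne overflows (initial).
  Claymore: +10 → 10 < 50
No further overflows.

no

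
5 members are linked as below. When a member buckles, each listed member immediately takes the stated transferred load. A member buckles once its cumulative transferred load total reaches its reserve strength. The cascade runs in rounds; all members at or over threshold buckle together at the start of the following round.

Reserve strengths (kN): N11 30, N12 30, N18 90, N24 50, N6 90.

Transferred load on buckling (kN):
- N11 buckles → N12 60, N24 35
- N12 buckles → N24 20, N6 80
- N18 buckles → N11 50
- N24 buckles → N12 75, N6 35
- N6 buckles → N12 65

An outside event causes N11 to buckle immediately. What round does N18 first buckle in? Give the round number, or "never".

Round 1 — N11 buckles (initial).
  N12: +60 → 60 ≥ 30
  N24: +35 → 35 < 50
Round 2 — N12 buckles.
  N24: +20 → 55 ≥ 50
  N6: +80 → 80 < 90
Round 3 — N24 buckles.
  N6: +35 → 115 ≥ 90
Round 4 — N6 buckles.
No further bucklings.

never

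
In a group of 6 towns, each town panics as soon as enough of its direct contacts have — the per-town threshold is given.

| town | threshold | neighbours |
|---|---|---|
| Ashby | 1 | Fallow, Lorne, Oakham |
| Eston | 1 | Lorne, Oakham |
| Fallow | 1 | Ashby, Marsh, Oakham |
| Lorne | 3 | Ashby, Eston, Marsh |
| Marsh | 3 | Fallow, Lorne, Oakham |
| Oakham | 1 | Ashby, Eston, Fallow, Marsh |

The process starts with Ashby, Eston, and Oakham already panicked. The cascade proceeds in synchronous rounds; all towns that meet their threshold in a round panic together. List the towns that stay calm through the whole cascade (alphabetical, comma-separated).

Lorne, Marsh

Round 1 — Ashby, Eston, Oakham panic (initial).
Round 2 — checking thresholds:
  Fallow: 2 of 3 neighbours ≥ 1, panics.
  Lorne: 2 of 3 neighbours < 3, not yet.
  Marsh: 1 of 3 neighbours < 3, not yet.
Round 3 — no new panics; cascade stops.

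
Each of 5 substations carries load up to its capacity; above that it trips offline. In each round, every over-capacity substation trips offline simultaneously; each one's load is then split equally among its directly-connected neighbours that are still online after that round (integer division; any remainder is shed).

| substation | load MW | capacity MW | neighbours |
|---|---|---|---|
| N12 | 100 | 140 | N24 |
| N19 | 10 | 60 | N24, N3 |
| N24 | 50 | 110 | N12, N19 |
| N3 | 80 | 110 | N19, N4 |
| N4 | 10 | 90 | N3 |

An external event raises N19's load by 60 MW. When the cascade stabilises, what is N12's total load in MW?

Round 1 — N19 at 70 > 60. N19 trips offline.
  N19 sheds 70 MW to N24, N3: 35 each.
    N24: 50+35 = 85 ≤ 110
    N3: 80+35 = 115 > 110
Round 2 — N3 trips offline.
  N3 sheds 115 MW to N4: 115 each.
    N4: 10+115 = 125 > 90
Round 3 — N4 trips offline.
  N4 sheds 125 MW: no online neighbours, lost.
No further trips.

100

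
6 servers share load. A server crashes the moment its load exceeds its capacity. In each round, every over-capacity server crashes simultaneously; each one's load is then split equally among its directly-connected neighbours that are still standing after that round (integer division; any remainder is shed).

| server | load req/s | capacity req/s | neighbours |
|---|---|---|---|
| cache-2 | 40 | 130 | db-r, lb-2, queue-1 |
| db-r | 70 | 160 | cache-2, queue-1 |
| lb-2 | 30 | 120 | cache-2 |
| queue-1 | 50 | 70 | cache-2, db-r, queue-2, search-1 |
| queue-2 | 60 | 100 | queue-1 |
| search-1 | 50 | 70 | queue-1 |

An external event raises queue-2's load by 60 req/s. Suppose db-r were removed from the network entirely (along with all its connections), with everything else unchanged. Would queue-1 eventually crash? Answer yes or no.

With db-r removed:
Round 1 — queue-2 at 120 > 100. queue-2 crashes.
  queue-2 sheds 120 req/s to queue-1: 120 each.
    queue-1: 50+120 = 170 > 70
Round 2 — queue-1 crashes.
  queue-1 sheds 170 req/s to cache-2, search-1: 85 each.
    cache-2: 40+85 = 125 ≤ 130
    search-1: 50+85 = 135 > 70
Round 3 — search-1 crashes.
  search-1 sheds 135 req/s: no online neighbours, lost.
No further crashes.

yes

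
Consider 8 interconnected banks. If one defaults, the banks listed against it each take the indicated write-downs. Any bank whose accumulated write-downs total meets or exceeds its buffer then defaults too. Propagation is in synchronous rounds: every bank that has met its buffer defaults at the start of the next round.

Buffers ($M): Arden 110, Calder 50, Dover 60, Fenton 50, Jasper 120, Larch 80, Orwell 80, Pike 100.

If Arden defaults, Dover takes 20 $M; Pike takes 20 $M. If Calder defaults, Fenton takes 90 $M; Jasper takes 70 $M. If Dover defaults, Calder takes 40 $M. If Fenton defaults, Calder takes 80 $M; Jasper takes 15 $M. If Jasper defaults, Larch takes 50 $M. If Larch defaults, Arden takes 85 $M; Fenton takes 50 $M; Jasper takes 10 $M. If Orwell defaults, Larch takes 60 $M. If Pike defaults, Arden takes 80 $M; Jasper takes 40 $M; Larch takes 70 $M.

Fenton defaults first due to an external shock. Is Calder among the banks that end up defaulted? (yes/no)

Round 1 — Fenton defaults (initial).
  Calder: +80 → 80 ≥ 50
  Jasper: +15 → 15 < 120
Round 2 — Calder defaults.
  Jasper: +70 → 85 < 120
No further defaults.

yes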